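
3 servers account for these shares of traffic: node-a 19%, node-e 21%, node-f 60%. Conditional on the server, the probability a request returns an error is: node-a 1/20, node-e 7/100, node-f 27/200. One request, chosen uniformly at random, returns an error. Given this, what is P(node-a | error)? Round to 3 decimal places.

Prior × likelihood for each hypothesis:
  node-a: 0.19 × 0.05 = 0.0095
  node-e: 0.21 × 0.07 = 0.0147
  node-f: 0.6 × 0.135 = 0.081
Total = 0.1052.
P(node-a | evidence) = 0.0095 / 0.1052 ≈ 0.090.

0.090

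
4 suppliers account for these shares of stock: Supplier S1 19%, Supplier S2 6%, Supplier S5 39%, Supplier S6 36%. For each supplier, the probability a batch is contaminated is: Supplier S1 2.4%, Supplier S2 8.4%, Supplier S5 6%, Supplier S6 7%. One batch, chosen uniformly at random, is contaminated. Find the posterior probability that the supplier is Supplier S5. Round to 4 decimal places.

Compute prior × likelihood for every hypothesis:
  Supplier S1: 0.19 × 0.024 = 0.00456
  Supplier S2: 0.06 × 0.084 = 0.00504
  Supplier S5: 0.39 × 0.06 = 0.0234
  Supplier S6: 0.36 × 0.07 = 0.0252
Normalizing constant = 0.0582.
P(Supplier S5 | evidence) = 0.0234 / 0.0582 ≈ 0.4021.

0.4021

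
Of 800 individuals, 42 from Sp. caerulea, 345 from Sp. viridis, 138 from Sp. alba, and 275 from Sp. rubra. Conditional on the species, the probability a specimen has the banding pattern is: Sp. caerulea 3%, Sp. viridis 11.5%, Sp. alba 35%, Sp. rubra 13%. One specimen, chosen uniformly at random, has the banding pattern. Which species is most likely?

Unnormalized posteriors (prior × likelihood):
  Sp. caerulea: 0.0525 × 0.03 = 0.001575
  Sp. viridis: 0.43125 × 0.115 = 0.04959375
  Sp. alba: 0.1725 × 0.35 = 0.060375
  Sp. rubra: 0.34375 × 0.13 = 0.0446875
Normalizing constant = 0.15623125.
Largest term belongs to Sp. alba, so Sp. alba is most probable.

Sp. alba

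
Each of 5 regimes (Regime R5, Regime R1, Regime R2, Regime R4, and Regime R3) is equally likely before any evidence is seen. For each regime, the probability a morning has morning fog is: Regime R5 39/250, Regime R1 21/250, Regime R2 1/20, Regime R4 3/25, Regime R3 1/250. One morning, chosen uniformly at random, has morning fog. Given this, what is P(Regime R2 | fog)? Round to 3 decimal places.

Since the prior is uniform, the posterior is proportional to the likelihood:
  Regime R5: 0.156
  Regime R1: 0.084
  Regime R2: 0.05
  Regime R4: 0.12
  Regime R3: 0.004
Sum = 0.414.
P(Regime R2 | evidence) = 0.05 / 0.414 ≈ 0.121.

0.121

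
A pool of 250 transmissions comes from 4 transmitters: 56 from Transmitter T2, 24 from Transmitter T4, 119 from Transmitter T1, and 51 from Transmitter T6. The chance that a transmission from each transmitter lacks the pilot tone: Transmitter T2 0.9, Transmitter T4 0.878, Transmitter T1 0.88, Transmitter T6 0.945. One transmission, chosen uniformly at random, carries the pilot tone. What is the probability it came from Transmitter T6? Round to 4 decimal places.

0.1095

Taking complements, P(pilot | each) = Transmitter T2 0.1, Transmitter T4 0.122, Transmitter T1 0.12, Transmitter T6 0.055.
Unnormalized posteriors (prior × likelihood):
  Transmitter T2: 0.224 × 0.1 = 0.0224
  Transmitter T4: 0.096 × 0.122 = 0.011712
  Transmitter T1: 0.476 × 0.12 = 0.05712
  Transmitter T6: 0.204 × 0.055 = 0.01122
Normalizing constant = 0.102452.
P(Transmitter T6 | evidence) = 0.01122 / 0.102452 ≈ 0.1095.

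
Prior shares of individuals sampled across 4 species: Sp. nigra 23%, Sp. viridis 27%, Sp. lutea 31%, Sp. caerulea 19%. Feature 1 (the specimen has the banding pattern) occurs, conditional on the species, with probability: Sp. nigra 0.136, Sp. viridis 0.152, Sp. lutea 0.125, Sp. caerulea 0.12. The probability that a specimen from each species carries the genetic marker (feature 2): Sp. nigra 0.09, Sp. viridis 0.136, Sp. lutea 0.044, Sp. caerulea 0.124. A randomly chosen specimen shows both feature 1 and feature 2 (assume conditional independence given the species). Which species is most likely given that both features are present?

Prior × likelihood for each hypothesis:
  Sp. nigra: 0.23 × 0.136 × 0.09 = 0.0028152
  Sp. viridis: 0.27 × 0.152 × 0.136 = 0.00558144
  Sp. lutea: 0.31 × 0.125 × 0.044 = 0.001705
  Sp. caerulea: 0.19 × 0.12 × 0.124 = 0.0028272
Normalizing constant = 0.01292884.
Largest term belongs to Sp. viridis, so Sp. viridis is most probable.

Sp. viridis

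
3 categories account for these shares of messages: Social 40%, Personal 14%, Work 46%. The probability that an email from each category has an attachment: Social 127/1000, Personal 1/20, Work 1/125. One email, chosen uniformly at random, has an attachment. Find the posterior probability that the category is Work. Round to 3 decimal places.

Unnormalized posteriors (prior × likelihood):
  Social: 0.4 × 0.127 = 0.0508
  Personal: 0.14 × 0.05 = 0.007
  Work: 0.46 × 0.008 = 0.00368
Sum = 0.06148.
P(Work | evidence) = 0.00368 / 0.06148 ≈ 0.060.

0.060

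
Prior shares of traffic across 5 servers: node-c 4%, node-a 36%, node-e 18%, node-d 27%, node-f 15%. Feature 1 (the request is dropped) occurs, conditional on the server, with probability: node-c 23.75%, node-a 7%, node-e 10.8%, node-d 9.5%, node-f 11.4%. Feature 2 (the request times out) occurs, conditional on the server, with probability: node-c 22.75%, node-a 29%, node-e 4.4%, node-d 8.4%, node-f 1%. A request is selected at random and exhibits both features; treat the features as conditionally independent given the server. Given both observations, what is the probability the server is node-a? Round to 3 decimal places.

0.578

Compute prior × likelihood for every hypothesis:
  node-c: 0.04 × 0.2375 × 0.2275 = 0.00216125
  node-a: 0.36 × 0.07 × 0.29 = 0.007308
  node-e: 0.18 × 0.108 × 0.044 = 0.00085536
  node-d: 0.27 × 0.095 × 0.084 = 0.0021546
  node-f: 0.15 × 0.114 × 0.01 = 0.000171
Sum = 0.01265021.
P(node-a | evidence) = 0.007308 / 0.01265021 ≈ 0.578.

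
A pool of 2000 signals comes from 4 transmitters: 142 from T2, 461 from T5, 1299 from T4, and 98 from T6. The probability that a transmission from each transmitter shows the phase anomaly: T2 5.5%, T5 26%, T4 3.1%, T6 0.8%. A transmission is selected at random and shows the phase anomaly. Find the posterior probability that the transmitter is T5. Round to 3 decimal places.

0.710

Unnormalized posteriors (prior × likelihood):
  T2: 0.071 × 0.055 = 0.003905
  T5: 0.2305 × 0.26 = 0.05993
  T4: 0.6495 × 0.031 = 0.0201345
  T6: 0.049 × 0.008 = 0.000392
Normalizing constant = 0.0843615.
P(T5 | evidence) = 0.05993 / 0.0843615 ≈ 0.710.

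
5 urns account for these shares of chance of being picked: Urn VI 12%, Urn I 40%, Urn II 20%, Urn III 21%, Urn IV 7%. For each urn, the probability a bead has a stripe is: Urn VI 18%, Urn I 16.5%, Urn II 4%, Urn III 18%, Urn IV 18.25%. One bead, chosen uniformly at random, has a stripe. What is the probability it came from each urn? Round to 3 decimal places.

Urn VI 0.148, Urn I 0.452, Urn II 0.055, Urn III 0.259, Urn IV 0.087

Unnormalized posteriors (prior × likelihood):
  Urn VI: 0.12 × 0.18 = 0.0216
  Urn I: 0.4 × 0.165 = 0.066
  Urn II: 0.2 × 0.04 = 0.008
  Urn III: 0.21 × 0.18 = 0.0378
  Urn IV: 0.07 × 0.1825 = 0.012775
Total = 0.146175.
P(Urn VI | striped) = 0.0216/0.146175 ≈ 0.148
P(Urn I | striped) = 0.066/0.146175 ≈ 0.452
P(Urn II | striped) = 0.008/0.146175 ≈ 0.055
P(Urn III | striped) = 0.0378/0.146175 ≈ 0.259
P(Urn IV | striped) = 0.012775/0.146175 ≈ 0.087
(Check: 0.148+0.452+0.055+0.259+0.087 = 1.001.)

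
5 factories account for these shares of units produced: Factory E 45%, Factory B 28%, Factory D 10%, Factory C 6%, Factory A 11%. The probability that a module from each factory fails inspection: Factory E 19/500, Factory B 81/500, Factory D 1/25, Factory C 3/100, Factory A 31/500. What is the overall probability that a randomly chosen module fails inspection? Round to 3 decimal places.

0.075

Unnormalized posteriors (prior × likelihood):
  Factory E: 0.45 × 0.038 = 0.0171
  Factory B: 0.28 × 0.162 = 0.04536
  Factory D: 0.1 × 0.04 = 0.004
  Factory C: 0.06 × 0.03 = 0.0018
  Factory A: 0.11 × 0.062 = 0.00682
P(nonconforming) = 0.0171 + 0.04536 + 0.004 + 0.0018 + 0.00682 = 0.07508 → 0.075.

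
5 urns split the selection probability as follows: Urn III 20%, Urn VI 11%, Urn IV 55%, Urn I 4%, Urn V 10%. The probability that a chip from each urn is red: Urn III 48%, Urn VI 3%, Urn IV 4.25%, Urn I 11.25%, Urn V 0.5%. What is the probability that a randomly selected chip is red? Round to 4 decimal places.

0.1277

By Bayes' rule, posterior ∝ prior × likelihood:
  Urn III: 0.2 × 0.48 = 0.096
  Urn VI: 0.11 × 0.03 = 0.0033
  Urn IV: 0.55 × 0.0425 = 0.023375
  Urn I: 0.04 × 0.1125 = 0.0045
  Urn V: 0.1 × 0.005 = 0.0005
P(red) = 0.096 + 0.0033 + 0.023375 + 0.0045 + 0.0005 = 0.127675 → 0.1277.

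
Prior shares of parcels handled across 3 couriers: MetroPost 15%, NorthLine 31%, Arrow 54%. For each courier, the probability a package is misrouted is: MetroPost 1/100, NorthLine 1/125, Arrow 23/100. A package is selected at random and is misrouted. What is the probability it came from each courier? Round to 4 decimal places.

Prior × likelihood for each hypothesis:
  MetroPost: 0.15 × 0.01 = 0.0015
  NorthLine: 0.31 × 0.008 = 0.00248
  Arrow: 0.54 × 0.23 = 0.1242
Total = 0.12818.
P(MetroPost | misrouted) = 0.0015/0.12818 ≈ 0.0117
P(NorthLine | misrouted) = 0.00248/0.12818 ≈ 0.0193
P(Arrow | misrouted) = 0.1242/0.12818 ≈ 0.9689
(Check: 0.0117+0.0193+0.9689 = 0.9999.)

MetroPost 0.0117, NorthLine 0.0193, Arrow 0.9689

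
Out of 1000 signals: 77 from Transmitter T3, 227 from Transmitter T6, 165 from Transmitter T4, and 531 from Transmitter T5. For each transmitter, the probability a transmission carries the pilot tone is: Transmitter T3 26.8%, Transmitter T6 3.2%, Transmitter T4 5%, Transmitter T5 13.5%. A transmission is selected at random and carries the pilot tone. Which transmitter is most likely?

By Bayes' rule, posterior ∝ prior × likelihood:
  Transmitter T3: 0.077 × 0.268 = 0.020636
  Transmitter T6: 0.227 × 0.032 = 0.007264
  Transmitter T4: 0.165 × 0.05 = 0.00825
  Transmitter T5: 0.531 × 0.135 = 0.071685
Sum = 0.107835.
Largest term belongs to Transmitter T5, so Transmitter T5 is most probable.

Transmitter T5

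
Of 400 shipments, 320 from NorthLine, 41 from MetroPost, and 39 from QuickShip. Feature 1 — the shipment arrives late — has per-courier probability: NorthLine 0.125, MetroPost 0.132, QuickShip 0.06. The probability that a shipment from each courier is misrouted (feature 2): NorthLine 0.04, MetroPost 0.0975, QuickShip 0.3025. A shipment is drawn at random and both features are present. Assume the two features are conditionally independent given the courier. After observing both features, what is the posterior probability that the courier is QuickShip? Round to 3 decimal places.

0.250

Unnormalized posteriors (prior × likelihood):
  NorthLine: 0.8 × 0.125 × 0.04 = 0.004
  MetroPost: 0.1025 × 0.132 × 0.0975 = 0.001319175
  QuickShip: 0.0975 × 0.06 × 0.3025 = 0.001769625
Sum = 0.0070888.
P(QuickShip | evidence) = 0.001769625 / 0.0070888 ≈ 0.250.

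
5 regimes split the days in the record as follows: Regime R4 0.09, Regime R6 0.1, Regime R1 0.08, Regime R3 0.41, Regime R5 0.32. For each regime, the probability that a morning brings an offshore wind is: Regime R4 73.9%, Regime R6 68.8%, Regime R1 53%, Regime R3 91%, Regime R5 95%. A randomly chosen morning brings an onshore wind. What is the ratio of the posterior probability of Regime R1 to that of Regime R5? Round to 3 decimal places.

Taking complements, P(onshore | each) = Regime R4 0.261, Regime R6 0.312, Regime R1 0.47, Regime R3 0.09, Regime R5 0.05.
Unnormalized posteriors (prior × likelihood):
  Regime R4: 0.09 × 0.261 = 0.02349
  Regime R6: 0.1 × 0.312 = 0.0312
  Regime R1: 0.08 × 0.47 = 0.0376
  Regime R3: 0.41 × 0.09 = 0.0369
  Regime R5: 0.32 × 0.05 = 0.016
Total = 0.14519.
The ratio is 0.0376 / 0.016 (the normalizer cancels) = 2.350.

2.350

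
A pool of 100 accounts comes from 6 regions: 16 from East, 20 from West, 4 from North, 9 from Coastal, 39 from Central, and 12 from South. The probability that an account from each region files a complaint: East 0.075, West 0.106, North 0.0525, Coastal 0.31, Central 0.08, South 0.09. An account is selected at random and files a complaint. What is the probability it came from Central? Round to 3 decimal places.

Compute prior × likelihood for every hypothesis:
  East: 0.16 × 0.075 = 0.012
  West: 0.2 × 0.106 = 0.0212
  North: 0.04 × 0.0525 = 0.0021
  Coastal: 0.09 × 0.31 = 0.0279
  Central: 0.39 × 0.08 = 0.0312
  South: 0.12 × 0.09 = 0.0108
Normalizing constant = 0.1052.
P(Central | evidence) = 0.0312 / 0.1052 ≈ 0.297.

0.297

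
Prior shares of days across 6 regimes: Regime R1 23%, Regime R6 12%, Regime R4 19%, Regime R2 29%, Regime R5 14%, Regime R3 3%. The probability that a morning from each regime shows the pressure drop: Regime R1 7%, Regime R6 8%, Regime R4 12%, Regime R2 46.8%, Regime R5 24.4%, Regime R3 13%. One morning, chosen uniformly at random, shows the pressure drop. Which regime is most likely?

Unnormalized posteriors (prior × likelihood):
  Regime R1: 0.23 × 0.07 = 0.0161
  Regime R6: 0.12 × 0.08 = 0.0096
  Regime R4: 0.19 × 0.12 = 0.0228
  Regime R2: 0.29 × 0.468 = 0.13572
  Regime R5: 0.14 × 0.244 = 0.03416
  Regime R3: 0.03 × 0.13 = 0.0039
Total = 0.22228.
Largest term belongs to Regime R2, so Regime R2 is most probable.

Regime R2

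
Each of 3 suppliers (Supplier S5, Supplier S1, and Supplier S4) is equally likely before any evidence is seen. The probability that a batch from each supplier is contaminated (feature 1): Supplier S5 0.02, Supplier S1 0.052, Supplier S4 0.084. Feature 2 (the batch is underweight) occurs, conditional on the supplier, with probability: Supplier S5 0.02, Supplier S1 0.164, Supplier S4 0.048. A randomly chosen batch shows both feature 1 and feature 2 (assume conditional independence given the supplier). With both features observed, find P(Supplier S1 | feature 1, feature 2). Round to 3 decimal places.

With a uniform prior (1/3 each), posterior ∝ likelihood:
  Supplier S5: 0.02 × 0.02 = 0.0004
  Supplier S1: 0.052 × 0.164 = 0.008528
  Supplier S4: 0.084 × 0.048 = 0.004032
Sum = 0.01296.
P(Supplier S1 | evidence) = 0.008528 / 0.01296 ≈ 0.658.

0.658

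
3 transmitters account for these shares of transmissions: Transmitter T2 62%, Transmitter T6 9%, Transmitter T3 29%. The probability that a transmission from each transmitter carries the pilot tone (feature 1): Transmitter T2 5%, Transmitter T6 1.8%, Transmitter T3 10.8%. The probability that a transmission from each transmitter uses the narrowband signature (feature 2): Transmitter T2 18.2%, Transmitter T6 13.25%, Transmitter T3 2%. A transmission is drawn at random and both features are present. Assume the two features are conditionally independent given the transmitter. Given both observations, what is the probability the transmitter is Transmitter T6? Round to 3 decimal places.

Compute prior × likelihood for every hypothesis:
  Transmitter T2: 0.62 × 0.05 × 0.182 = 0.005642
  Transmitter T6: 0.09 × 0.018 × 0.1325 = 0.00021465
  Transmitter T3: 0.29 × 0.108 × 0.02 = 0.0006264
Total = 0.00648305.
P(Transmitter T6 | evidence) = 0.00021465 / 0.00648305 ≈ 0.033.

0.033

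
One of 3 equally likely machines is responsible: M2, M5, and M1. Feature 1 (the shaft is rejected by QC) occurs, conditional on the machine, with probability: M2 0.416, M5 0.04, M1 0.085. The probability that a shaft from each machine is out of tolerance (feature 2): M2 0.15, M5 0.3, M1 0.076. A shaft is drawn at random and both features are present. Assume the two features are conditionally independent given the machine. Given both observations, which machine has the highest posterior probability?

Since the prior is uniform, the posterior is proportional to the likelihood:
  M2: 0.416 × 0.15 = 0.0624
  M5: 0.04 × 0.3 = 0.012
  M1: 0.085 × 0.076 = 0.00646
Normalizing constant = 0.08086.
Largest term belongs to M2, so M2 is most probable.

M2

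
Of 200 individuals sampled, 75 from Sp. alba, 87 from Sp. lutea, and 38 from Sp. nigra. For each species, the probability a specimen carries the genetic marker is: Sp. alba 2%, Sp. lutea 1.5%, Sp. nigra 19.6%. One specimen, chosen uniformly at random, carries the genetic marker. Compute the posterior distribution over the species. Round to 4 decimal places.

Unnormalized posteriors (prior × likelihood):
  Sp. alba: 0.375 × 0.02 = 0.0075
  Sp. lutea: 0.435 × 0.015 = 0.006525
  Sp. nigra: 0.19 × 0.196 = 0.03724
Sum = 0.051265.
P(Sp. alba | marker) = 0.0075/0.051265 ≈ 0.1463
P(Sp. lutea | marker) = 0.006525/0.051265 ≈ 0.1273
P(Sp. nigra | marker) = 0.03724/0.051265 ≈ 0.7264
(Check: 0.1463+0.1273+0.7264 = 1.0000.)

Sp. alba 0.1463, Sp. lutea 0.1273, Sp. nigra 0.7264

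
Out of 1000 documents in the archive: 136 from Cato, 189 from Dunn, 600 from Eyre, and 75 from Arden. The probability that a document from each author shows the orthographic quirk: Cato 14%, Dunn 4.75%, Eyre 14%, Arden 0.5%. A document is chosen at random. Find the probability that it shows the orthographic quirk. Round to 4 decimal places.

0.1124

Unnormalized posteriors (prior × likelihood):
  Cato: 0.136 × 0.14 = 0.01904
  Dunn: 0.189 × 0.0475 = 0.0089775
  Eyre: 0.6 × 0.14 = 0.084
  Arden: 0.075 × 0.005 = 0.000375
P(quirk) = 0.01904 + 0.0089775 + 0.084 + 0.000375 = 0.1123925 → 0.1124.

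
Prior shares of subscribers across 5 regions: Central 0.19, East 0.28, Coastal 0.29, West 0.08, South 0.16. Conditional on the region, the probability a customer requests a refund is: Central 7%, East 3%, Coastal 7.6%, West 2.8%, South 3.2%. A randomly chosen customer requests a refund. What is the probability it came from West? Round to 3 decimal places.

Compute prior × likelihood for every hypothesis:
  Central: 0.19 × 0.07 = 0.0133
  East: 0.28 × 0.03 = 0.0084
  Coastal: 0.29 × 0.076 = 0.02204
  West: 0.08 × 0.028 = 0.00224
  South: 0.16 × 0.032 = 0.00512
Sum = 0.0511.
P(West | evidence) = 0.00224 / 0.0511 ≈ 0.044.

0.044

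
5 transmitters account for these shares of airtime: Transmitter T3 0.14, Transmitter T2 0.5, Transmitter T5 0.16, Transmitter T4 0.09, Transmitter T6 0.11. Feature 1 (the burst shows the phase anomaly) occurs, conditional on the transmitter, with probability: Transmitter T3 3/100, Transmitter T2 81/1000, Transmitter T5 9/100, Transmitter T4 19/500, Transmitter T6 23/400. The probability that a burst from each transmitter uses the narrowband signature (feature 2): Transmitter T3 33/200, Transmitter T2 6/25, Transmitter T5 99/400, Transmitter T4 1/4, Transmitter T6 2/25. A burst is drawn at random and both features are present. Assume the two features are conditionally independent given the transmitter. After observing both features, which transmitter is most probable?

Compute prior × likelihood for every hypothesis:
  Transmitter T3: 0.14 × 0.03 × 0.165 = 0.000693
  Transmitter T2: 0.5 × 0.081 × 0.24 = 0.00972
  Transmitter T5: 0.16 × 0.09 × 0.2475 = 0.003564
  Transmitter T4: 0.09 × 0.038 × 0.25 = 0.000855
  Transmitter T6: 0.11 × 0.0575 × 0.08 = 0.000506
Sum = 0.015338.
Largest term belongs to Transmitter T2, so Transmitter T2 is most probable.

Transmitter T2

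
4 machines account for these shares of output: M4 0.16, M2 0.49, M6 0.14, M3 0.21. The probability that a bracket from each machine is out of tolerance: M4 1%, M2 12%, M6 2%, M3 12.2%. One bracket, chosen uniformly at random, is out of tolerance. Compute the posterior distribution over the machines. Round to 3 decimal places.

M4 0.018, M2 0.662, M6 0.032, M3 0.288

By Bayes' rule, posterior ∝ prior × likelihood:
  M4: 0.16 × 0.01 = 0.0016
  M2: 0.49 × 0.12 = 0.0588
  M6: 0.14 × 0.02 = 0.0028
  M3: 0.21 × 0.122 = 0.02562
Total = 0.08882.
P(M4 | oversize) = 0.0016/0.08882 ≈ 0.018
P(M2 | oversize) = 0.0588/0.08882 ≈ 0.662
P(M6 | oversize) = 0.0028/0.08882 ≈ 0.032
P(M3 | oversize) = 0.02562/0.08882 ≈ 0.288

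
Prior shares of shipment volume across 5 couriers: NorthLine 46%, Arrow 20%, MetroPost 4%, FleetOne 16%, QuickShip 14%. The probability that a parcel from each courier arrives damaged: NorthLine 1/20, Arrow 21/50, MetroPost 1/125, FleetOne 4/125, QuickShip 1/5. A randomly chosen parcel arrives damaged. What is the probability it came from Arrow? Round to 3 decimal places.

Unnormalized posteriors (prior × likelihood):
  NorthLine: 0.46 × 0.05 = 0.023
  Arrow: 0.2 × 0.42 = 0.084
  MetroPost: 0.04 × 0.008 = 0.00032
  FleetOne: 0.16 × 0.032 = 0.00512
  QuickShip: 0.14 × 0.2 = 0.028
Total = 0.14044.
P(Arrow | evidence) = 0.084 / 0.14044 ≈ 0.598.

0.598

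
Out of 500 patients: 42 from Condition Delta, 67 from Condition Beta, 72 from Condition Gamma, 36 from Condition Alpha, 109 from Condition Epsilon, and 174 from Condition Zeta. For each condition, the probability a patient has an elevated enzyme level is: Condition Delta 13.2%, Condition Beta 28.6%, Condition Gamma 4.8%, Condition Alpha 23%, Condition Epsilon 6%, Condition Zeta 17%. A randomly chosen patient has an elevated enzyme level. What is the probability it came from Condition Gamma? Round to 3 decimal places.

0.048

Unnormalized posteriors (prior × likelihood):
  Condition Delta: 0.084 × 0.132 = 0.011088
  Condition Beta: 0.134 × 0.286 = 0.038324
  Condition Gamma: 0.144 × 0.048 = 0.006912
  Condition Alpha: 0.072 × 0.23 = 0.01656
  Condition Epsilon: 0.218 × 0.06 = 0.01308
  Condition Zeta: 0.348 × 0.17 = 0.05916
Sum = 0.145124.
P(Condition Gamma | evidence) = 0.006912 / 0.145124 ≈ 0.048.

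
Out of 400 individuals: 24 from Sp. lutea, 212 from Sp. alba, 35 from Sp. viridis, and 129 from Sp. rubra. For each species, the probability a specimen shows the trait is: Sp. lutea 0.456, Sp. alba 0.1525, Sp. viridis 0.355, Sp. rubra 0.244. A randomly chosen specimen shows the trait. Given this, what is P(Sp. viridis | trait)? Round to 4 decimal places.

Unnormalized posteriors (prior × likelihood):
  Sp. lutea: 0.06 × 0.456 = 0.02736
  Sp. alba: 0.53 × 0.1525 = 0.080825
  Sp. viridis: 0.0875 × 0.355 = 0.0310625
  Sp. rubra: 0.3225 × 0.244 = 0.07869
Normalizing constant = 0.2179375.
P(Sp. viridis | evidence) = 0.0310625 / 0.2179375 ≈ 0.1425.

0.1425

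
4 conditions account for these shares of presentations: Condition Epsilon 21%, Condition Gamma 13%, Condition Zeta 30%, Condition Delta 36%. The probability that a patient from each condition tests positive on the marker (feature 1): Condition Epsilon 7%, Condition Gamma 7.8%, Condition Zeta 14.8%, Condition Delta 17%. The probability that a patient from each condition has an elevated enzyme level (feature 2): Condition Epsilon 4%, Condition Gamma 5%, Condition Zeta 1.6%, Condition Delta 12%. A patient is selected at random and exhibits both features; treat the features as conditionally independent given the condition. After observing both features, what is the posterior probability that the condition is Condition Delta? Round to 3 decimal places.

Unnormalized posteriors (prior × likelihood):
  Condition Epsilon: 0.21 × 0.07 × 0.04 = 0.000588
  Condition Gamma: 0.13 × 0.078 × 0.05 = 0.000507
  Condition Zeta: 0.3 × 0.148 × 0.016 = 0.0007104
  Condition Delta: 0.36 × 0.17 × 0.12 = 0.007344
Sum = 0.0091494.
P(Condition Delta | evidence) = 0.007344 / 0.0091494 ≈ 0.803.

0.803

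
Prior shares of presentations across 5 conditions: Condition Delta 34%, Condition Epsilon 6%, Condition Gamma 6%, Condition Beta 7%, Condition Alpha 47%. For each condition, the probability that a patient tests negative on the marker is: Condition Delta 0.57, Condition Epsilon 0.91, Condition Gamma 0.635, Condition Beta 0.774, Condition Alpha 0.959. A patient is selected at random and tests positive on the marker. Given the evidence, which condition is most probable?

Condition Delta

Taking complements, P(marker-positive | each) = Condition Delta 0.43, Condition Epsilon 0.09, Condition Gamma 0.365, Condition Beta 0.226, Condition Alpha 0.041.
Prior × likelihood for each hypothesis:
  Condition Delta: 0.34 × 0.43 = 0.1462
  Condition Epsilon: 0.06 × 0.09 = 0.0054
  Condition Gamma: 0.06 × 0.365 = 0.0219
  Condition Beta: 0.07 × 0.226 = 0.01582
  Condition Alpha: 0.47 × 0.041 = 0.01927
Total = 0.20859.
Largest term belongs to Condition Delta, so Condition Delta is most probable.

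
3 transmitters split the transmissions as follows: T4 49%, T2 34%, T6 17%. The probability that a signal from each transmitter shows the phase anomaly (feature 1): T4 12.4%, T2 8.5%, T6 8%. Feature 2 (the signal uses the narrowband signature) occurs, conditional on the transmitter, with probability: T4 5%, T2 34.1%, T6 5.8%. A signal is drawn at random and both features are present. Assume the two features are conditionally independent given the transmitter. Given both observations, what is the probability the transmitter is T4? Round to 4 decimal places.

0.2220

Prior × likelihood for each hypothesis:
  T4: 0.49 × 0.124 × 0.05 = 0.003038
  T2: 0.34 × 0.085 × 0.341 = 0.0098549
  T6: 0.17 × 0.08 × 0.058 = 0.0007888
Sum = 0.0136817.
P(T4 | evidence) = 0.003038 / 0.0136817 ≈ 0.2220.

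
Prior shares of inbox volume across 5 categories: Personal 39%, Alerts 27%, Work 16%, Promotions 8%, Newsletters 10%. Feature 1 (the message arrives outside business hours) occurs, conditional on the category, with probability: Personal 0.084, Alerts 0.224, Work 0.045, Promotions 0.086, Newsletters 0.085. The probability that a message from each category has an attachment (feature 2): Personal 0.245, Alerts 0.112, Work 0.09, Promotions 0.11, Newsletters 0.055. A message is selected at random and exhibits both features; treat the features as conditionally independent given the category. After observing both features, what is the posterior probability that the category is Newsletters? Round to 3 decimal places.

0.028

By Bayes' rule, posterior ∝ prior × likelihood:
  Personal: 0.39 × 0.084 × 0.245 = 0.0080262
  Alerts: 0.27 × 0.224 × 0.112 = 0.00677376
  Work: 0.16 × 0.045 × 0.09 = 0.000648
  Promotions: 0.08 × 0.086 × 0.11 = 0.0007568
  Newsletters: 0.1 × 0.085 × 0.055 = 0.0004675
Normalizing constant = 0.01667226.
P(Newsletters | evidence) = 0.0004675 / 0.01667226 ≈ 0.028.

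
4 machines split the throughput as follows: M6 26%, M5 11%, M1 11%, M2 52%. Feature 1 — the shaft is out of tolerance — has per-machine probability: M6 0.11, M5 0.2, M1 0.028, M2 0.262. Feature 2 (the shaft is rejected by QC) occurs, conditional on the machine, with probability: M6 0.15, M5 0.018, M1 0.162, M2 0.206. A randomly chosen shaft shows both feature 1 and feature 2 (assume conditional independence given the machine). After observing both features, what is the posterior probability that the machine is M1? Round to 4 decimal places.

0.0150

By Bayes' rule, posterior ∝ prior × likelihood:
  M6: 0.26 × 0.11 × 0.15 = 0.00429
  M5: 0.11 × 0.2 × 0.018 = 0.000396
  M1: 0.11 × 0.028 × 0.162 = 0.00049896
  M2: 0.52 × 0.262 × 0.206 = 0.02806544
Sum = 0.0332504.
P(M1 | evidence) = 0.00049896 / 0.0332504 ≈ 0.0150.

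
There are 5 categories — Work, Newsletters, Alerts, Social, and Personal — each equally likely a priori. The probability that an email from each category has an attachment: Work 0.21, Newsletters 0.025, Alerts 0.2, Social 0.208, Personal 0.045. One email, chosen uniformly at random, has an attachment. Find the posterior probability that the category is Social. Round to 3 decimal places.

Since the prior is uniform, the posterior is proportional to the likelihood:
  Work: 0.21
  Newsletters: 0.025
  Alerts: 0.2
  Social: 0.208
  Personal: 0.045
Total = 0.688.
P(Social | evidence) = 0.208 / 0.688 ≈ 0.302.

0.302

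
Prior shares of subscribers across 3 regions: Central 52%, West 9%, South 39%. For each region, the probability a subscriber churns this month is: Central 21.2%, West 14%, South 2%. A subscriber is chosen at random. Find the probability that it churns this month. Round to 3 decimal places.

Unnormalized posteriors (prior × likelihood):
  Central: 0.52 × 0.212 = 0.11024
  West: 0.09 × 0.14 = 0.0126
  South: 0.39 × 0.02 = 0.0078
P(churn) = 0.11024 + 0.0126 + 0.0078 = 0.13064 → 0.131.

0.131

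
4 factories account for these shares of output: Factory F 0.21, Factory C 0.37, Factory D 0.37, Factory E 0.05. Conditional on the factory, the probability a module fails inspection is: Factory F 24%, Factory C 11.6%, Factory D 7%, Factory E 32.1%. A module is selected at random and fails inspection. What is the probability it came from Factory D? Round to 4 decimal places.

By Bayes' rule, posterior ∝ prior × likelihood:
  Factory F: 0.21 × 0.24 = 0.0504
  Factory C: 0.37 × 0.116 = 0.04292
  Factory D: 0.37 × 0.07 = 0.0259
  Factory E: 0.05 × 0.321 = 0.01605
Total = 0.13527.
P(Factory D | evidence) = 0.0259 / 0.13527 ≈ 0.1915.

0.1915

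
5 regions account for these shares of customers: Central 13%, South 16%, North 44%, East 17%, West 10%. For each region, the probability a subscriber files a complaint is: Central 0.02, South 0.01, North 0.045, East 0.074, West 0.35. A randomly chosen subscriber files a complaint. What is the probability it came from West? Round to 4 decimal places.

Prior × likelihood for each hypothesis:
  Central: 0.13 × 0.02 = 0.0026
  South: 0.16 × 0.01 = 0.0016
  North: 0.44 × 0.045 = 0.0198
  East: 0.17 × 0.074 = 0.01258
  West: 0.1 × 0.35 = 0.035
Normalizing constant = 0.07158.
P(West | evidence) = 0.035 / 0.07158 ≈ 0.4890.

0.4890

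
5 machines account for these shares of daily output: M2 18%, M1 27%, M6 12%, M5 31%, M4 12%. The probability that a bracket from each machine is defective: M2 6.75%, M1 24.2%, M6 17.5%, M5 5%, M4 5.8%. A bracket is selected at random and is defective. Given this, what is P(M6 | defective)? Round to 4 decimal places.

Compute prior × likelihood for every hypothesis:
  M2: 0.18 × 0.0675 = 0.01215
  M1: 0.27 × 0.242 = 0.06534
  M6: 0.12 × 0.175 = 0.021
  M5: 0.31 × 0.05 = 0.0155
  M4: 0.12 × 0.058 = 0.00696
Sum = 0.12095.
P(M6 | evidence) = 0.021 / 0.12095 ≈ 0.1736.

0.1736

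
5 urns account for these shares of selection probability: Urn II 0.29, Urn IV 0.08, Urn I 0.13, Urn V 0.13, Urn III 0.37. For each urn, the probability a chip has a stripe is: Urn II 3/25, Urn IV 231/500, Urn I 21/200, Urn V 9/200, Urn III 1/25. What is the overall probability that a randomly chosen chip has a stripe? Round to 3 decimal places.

Prior × likelihood for each hypothesis:
  Urn II: 0.29 × 0.12 = 0.0348
  Urn IV: 0.08 × 0.462 = 0.03696
  Urn I: 0.13 × 0.105 = 0.01365
  Urn V: 0.13 × 0.045 = 0.00585
  Urn III: 0.37 × 0.04 = 0.0148
P(striped) = 0.0348 + 0.03696 + 0.01365 + 0.00585 + 0.0148 = 0.10606 → 0.106.

0.106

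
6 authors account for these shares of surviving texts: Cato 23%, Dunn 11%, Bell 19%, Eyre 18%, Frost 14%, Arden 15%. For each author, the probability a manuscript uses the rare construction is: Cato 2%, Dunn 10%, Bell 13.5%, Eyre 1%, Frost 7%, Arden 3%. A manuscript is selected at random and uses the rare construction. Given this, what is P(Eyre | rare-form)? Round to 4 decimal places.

0.0314

Unnormalized posteriors (prior × likelihood):
  Cato: 0.23 × 0.02 = 0.0046
  Dunn: 0.11 × 0.1 = 0.011
  Bell: 0.19 × 0.135 = 0.02565
  Eyre: 0.18 × 0.01 = 0.0018
  Frost: 0.14 × 0.07 = 0.0098
  Arden: 0.15 × 0.03 = 0.0045
Sum = 0.05735.
P(Eyre | evidence) = 0.0018 / 0.05735 ≈ 0.0314.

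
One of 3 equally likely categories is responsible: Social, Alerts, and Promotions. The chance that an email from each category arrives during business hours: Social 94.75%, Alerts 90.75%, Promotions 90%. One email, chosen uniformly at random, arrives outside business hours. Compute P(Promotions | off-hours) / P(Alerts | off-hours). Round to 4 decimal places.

Taking complements, P(off-hours | each) = Social 0.0525, Alerts 0.0925, Promotions 0.1.
Since the prior is uniform, the posterior is proportional to the likelihood:
  Social: 0.0525
  Alerts: 0.0925
  Promotions: 0.1
Total = 0.245.
The ratio is 0.1 / 0.0925 (the normalizer cancels) = 1.0811.

1.0811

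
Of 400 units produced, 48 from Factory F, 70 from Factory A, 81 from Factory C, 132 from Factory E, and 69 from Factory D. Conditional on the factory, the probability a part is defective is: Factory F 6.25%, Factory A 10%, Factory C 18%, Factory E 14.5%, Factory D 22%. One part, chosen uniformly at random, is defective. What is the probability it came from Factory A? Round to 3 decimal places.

0.119

Compute prior × likelihood for every hypothesis:
  Factory F: 0.12 × 0.0625 = 0.0075
  Factory A: 0.175 × 0.1 = 0.0175
  Factory C: 0.2025 × 0.18 = 0.03645
  Factory E: 0.33 × 0.145 = 0.04785
  Factory D: 0.1725 × 0.22 = 0.03795
Total = 0.14725.
P(Factory A | evidence) = 0.0175 / 0.14725 ≈ 0.119.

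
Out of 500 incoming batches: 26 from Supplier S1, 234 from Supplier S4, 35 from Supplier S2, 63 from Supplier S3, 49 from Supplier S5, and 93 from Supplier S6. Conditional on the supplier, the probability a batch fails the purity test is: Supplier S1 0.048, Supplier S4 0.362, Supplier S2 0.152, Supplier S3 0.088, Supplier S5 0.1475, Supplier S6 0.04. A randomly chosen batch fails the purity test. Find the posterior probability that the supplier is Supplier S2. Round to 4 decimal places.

Compute prior × likelihood for every hypothesis:
  Supplier S1: 0.052 × 0.048 = 0.002496
  Supplier S4: 0.468 × 0.362 = 0.169416
  Supplier S2: 0.07 × 0.152 = 0.01064
  Supplier S3: 0.126 × 0.088 = 0.011088
  Supplier S5: 0.098 × 0.1475 = 0.014455
  Supplier S6: 0.186 × 0.04 = 0.00744
Normalizing constant = 0.215535.
P(Supplier S2 | evidence) = 0.01064 / 0.215535 ≈ 0.0494.

0.0494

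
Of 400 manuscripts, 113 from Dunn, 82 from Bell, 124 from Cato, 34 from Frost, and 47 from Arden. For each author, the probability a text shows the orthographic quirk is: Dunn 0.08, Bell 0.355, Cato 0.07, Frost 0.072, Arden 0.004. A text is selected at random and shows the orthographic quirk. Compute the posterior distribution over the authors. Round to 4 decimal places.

Prior × likelihood for each hypothesis:
  Dunn: 0.2825 × 0.08 = 0.0226
  Bell: 0.205 × 0.355 = 0.072775
  Cato: 0.31 × 0.07 = 0.0217
  Frost: 0.085 × 0.072 = 0.00612
  Arden: 0.1175 × 0.004 = 0.00047
Sum = 0.123665.
P(Dunn | quirk) = 0.0226/0.123665 ≈ 0.1828
P(Bell | quirk) = 0.072775/0.123665 ≈ 0.5885
P(Cato | quirk) = 0.0217/0.123665 ≈ 0.1755
P(Frost | quirk) = 0.00612/0.123665 ≈ 0.0495
P(Arden | quirk) = 0.00047/0.123665 ≈ 0.0038
(Check: 0.1828+0.5885+0.1755+0.0495+0.0038 = 1.0001.)

Dunn 0.1828, Bell 0.5885, Cato 0.1755, Frost 0.0495, Arden 0.0038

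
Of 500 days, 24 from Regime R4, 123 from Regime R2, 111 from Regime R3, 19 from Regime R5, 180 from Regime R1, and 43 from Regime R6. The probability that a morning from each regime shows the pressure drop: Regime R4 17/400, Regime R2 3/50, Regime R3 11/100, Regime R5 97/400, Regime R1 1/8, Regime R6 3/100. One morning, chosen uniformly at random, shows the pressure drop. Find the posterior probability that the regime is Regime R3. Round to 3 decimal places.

0.249

Compute prior × likelihood for every hypothesis:
  Regime R4: 0.048 × 0.0425 = 0.00204
  Regime R2: 0.246 × 0.06 = 0.01476
  Regime R3: 0.222 × 0.11 = 0.02442
  Regime R5: 0.038 × 0.2425 = 0.009215
  Regime R1: 0.36 × 0.125 = 0.045
  Regime R6: 0.086 × 0.03 = 0.00258
Total = 0.098015.
P(Regime R3 | evidence) = 0.02442 / 0.098015 ≈ 0.249.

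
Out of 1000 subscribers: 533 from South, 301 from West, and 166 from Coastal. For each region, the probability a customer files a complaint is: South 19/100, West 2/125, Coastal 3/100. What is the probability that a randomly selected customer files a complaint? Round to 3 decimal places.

Unnormalized posteriors (prior × likelihood):
  South: 0.533 × 0.19 = 0.10127
  West: 0.301 × 0.016 = 0.004816
  Coastal: 0.166 × 0.03 = 0.00498
P(complaint) = 0.10127 + 0.004816 + 0.00498 = 0.111066 → 0.111.

0.111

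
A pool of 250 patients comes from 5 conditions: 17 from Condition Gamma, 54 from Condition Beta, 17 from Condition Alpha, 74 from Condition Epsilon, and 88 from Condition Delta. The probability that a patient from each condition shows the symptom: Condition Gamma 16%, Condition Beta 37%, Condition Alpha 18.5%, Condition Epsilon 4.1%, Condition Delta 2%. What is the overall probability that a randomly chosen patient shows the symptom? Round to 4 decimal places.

0.1226

Unnormalized posteriors (prior × likelihood):
  Condition Gamma: 0.068 × 0.16 = 0.01088
  Condition Beta: 0.216 × 0.37 = 0.07992
  Condition Alpha: 0.068 × 0.185 = 0.01258
  Condition Epsilon: 0.296 × 0.041 = 0.012136
  Condition Delta: 0.352 × 0.02 = 0.00704
P(symptomatic) = 0.01088 + 0.07992 + 0.01258 + 0.012136 + 0.00704 = 0.122556 → 0.1226.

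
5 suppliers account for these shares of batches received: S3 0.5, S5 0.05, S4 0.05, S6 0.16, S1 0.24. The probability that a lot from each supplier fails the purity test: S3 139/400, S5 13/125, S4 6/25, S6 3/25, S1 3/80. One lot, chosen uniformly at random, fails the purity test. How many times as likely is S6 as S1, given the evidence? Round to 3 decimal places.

Unnormalized posteriors (prior × likelihood):
  S3: 0.5 × 0.3475 = 0.17375
  S5: 0.05 × 0.104 = 0.0052
  S4: 0.05 × 0.24 = 0.012
  S6: 0.16 × 0.12 = 0.0192
  S1: 0.24 × 0.0375 = 0.009
Normalizing constant = 0.21915.
The ratio is 0.0192 / 0.009 (the normalizer cancels) = 2.133.

2.133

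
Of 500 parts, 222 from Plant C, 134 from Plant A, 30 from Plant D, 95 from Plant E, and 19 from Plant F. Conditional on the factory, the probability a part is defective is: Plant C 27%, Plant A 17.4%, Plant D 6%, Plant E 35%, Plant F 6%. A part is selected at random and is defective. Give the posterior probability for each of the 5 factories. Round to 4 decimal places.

Plant C 0.5018, Plant A 0.1952, Plant D 0.0151, Plant E 0.2784, Plant F 0.0095

Unnormalized posteriors (prior × likelihood):
  Plant C: 0.444 × 0.27 = 0.11988
  Plant A: 0.268 × 0.174 = 0.046632
  Plant D: 0.06 × 0.06 = 0.0036
  Plant E: 0.19 × 0.35 = 0.0665
  Plant F: 0.038 × 0.06 = 0.00228
Total = 0.238892.
P(Plant C | defective) = 0.11988/0.238892 ≈ 0.5018
P(Plant A | defective) = 0.046632/0.238892 ≈ 0.1952
P(Plant D | defective) = 0.0036/0.238892 ≈ 0.0151
P(Plant E | defective) = 0.0665/0.238892 ≈ 0.2784
P(Plant F | defective) = 0.00228/0.238892 ≈ 0.0095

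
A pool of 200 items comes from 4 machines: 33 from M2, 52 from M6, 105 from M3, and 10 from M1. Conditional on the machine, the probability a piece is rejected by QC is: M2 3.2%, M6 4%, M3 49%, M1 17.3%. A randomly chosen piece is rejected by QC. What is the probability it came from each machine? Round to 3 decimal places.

M2 0.019, M6 0.037, M3 0.914, M1 0.031

By Bayes' rule, posterior ∝ prior × likelihood:
  M2: 0.165 × 0.032 = 0.00528
  M6: 0.26 × 0.04 = 0.0104
  M3: 0.525 × 0.49 = 0.25725
  M1: 0.05 × 0.173 = 0.00865
Normalizing constant = 0.28158.
P(M2 | rejected) = 0.00528/0.28158 ≈ 0.019
P(M6 | rejected) = 0.0104/0.28158 ≈ 0.037
P(M3 | rejected) = 0.25725/0.28158 ≈ 0.914
P(M1 | rejected) = 0.00865/0.28158 ≈ 0.031
(Check: 0.019+0.037+0.914+0.031 = 1.001.)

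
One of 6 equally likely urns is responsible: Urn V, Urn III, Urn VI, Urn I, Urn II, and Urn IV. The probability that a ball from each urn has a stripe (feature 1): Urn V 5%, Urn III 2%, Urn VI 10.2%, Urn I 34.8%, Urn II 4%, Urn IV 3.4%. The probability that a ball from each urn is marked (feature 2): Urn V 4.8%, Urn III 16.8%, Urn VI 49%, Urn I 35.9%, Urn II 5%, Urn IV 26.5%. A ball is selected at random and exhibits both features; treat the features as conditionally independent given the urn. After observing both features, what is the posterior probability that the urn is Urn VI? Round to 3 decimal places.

0.261

With a uniform prior (1/6 each), posterior ∝ likelihood:
  Urn V: 0.05 × 0.048 = 0.0024
  Urn III: 0.02 × 0.168 = 0.00336
  Urn VI: 0.102 × 0.49 = 0.04998
  Urn I: 0.348 × 0.359 = 0.124932
  Urn II: 0.04 × 0.05 = 0.002
  Urn IV: 0.034 × 0.265 = 0.00901
Normalizing constant = 0.191682.
P(Urn VI | evidence) = 0.04998 / 0.191682 ≈ 0.261.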